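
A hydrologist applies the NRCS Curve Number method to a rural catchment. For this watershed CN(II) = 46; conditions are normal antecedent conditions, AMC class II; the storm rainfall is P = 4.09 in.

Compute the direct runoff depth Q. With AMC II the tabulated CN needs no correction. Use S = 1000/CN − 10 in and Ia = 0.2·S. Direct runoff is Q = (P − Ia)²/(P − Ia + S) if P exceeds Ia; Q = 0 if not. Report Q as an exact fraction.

Q = 16056049/71316100 in ≈ 0.225 in

AMC II — tabulated CN = 46 applies directly.
Max retention: S = 1000/46 − 10 = 270/23 in (≈ 11.739 in)
Initial abstraction Ia = S/5 = (270/23)/5 = 54/23 ≈ 2.348 in
Excess rainfall: 4.090 − 2.348 = 1.742 in; P > Ia so Q > 0
Q = (4007/2300)²/((4007/2300) + 270/23) = (16056049/5290000)/(31007/2300) = 16056049/71316100 in ≈ 0.225 in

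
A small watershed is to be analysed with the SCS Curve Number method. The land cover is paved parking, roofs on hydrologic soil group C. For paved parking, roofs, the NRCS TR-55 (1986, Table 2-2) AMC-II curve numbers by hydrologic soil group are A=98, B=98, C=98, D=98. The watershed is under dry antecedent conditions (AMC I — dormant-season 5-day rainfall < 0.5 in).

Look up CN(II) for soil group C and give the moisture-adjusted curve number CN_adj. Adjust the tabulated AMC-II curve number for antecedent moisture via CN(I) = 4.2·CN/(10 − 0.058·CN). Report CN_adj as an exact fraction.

CN_adj = 102900/1079 ≈ 95.366

NRCS table: paved parking, roofs, soil group C → CN(II) = 98
CN(I) from CN(II)=98: (4.2·98)/(10 − 0.058·98) = 102900/1079 ≈ 95.366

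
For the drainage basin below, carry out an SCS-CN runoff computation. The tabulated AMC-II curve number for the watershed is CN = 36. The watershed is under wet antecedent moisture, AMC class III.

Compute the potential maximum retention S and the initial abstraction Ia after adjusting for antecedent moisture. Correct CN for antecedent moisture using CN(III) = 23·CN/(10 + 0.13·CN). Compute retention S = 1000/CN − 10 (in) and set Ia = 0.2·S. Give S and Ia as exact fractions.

S = 1600/207 in ≈ 7.729 in; Ia = 320/207 in ≈ 1.546 in

CN(III) from CN(II)=36: (23·36)/(10 + 0.13·36) = 20700/367 ≈ 56.403
S = 1000/(20700/367) − 10 = 1600/207 in ≈ 7.729 in
Ia = 0.2S: 0.2·7.729 = 1.546 in (exactly 320/207)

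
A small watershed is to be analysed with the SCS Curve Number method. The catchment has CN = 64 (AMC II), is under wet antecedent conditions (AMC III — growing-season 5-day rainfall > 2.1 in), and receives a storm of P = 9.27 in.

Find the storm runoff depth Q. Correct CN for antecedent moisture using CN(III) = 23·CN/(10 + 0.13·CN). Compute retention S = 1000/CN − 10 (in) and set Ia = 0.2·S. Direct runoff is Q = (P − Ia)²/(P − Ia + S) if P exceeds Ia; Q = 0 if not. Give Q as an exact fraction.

Q = 11329956/1649675 in ≈ 6.868 in

CN(III) from CN(II)=64: (23·64)/(10 + 0.13·64) = 18400/229 ≈ 80.349
S = 1000/(18400/229) − 10 = 225/92 in ≈ 2.446 in
Ia = 0.2·(225/92) = 45/92 in ≈ 0.489 in
Since P=9.270 > Ia=0.489: effective rainfall P−Ia = 5049/575 in
Runoff Q = (P−Ia)²/(P−Ia+S) = (8.781)²/(8.781+2.446) = 11329956/1649675 ≈ 6.868 in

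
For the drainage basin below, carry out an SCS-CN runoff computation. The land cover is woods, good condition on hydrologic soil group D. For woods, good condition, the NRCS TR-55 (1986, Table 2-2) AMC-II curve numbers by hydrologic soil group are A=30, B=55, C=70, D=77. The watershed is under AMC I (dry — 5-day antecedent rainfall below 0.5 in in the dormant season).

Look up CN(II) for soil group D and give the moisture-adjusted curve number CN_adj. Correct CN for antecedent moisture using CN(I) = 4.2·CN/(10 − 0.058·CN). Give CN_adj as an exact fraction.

NRCS table: woods, good condition, soil group D → CN(II) = 77
Adjust CN=77 to AMC I: 4.2·77/(10 − 0.058·77) → (1617/5) ÷ (2767/500) = 161700/2767 ≈ 58.439

CN_adj = 161700/2767 ≈ 58.439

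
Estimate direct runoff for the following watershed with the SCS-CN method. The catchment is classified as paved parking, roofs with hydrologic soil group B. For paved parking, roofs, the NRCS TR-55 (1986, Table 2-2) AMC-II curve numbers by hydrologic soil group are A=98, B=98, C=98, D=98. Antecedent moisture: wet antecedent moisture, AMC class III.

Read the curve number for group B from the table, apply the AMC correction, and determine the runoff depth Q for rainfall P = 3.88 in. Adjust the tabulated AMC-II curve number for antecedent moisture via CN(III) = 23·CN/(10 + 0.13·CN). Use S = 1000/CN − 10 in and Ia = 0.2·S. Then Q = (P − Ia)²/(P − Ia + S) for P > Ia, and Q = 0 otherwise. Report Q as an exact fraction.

Q = 11841574761/3136412825 in ≈ 3.776 in

NRCS table: paved parking, roofs, soil group B → CN(II) = 98
CN(III) from CN(II)=98: (23·98)/(10 + 0.13·98) = 112700/1137 ≈ 99.120
Max retention: S = 1000/(112700/1137) − 10 = 100/1127 in (≈ 0.089 in)
Ia = 0.2·(100/1127) = 20/1127 in ≈ 0.018 in
P − Ia = 3.880 − 0.018 = 108819/28175 ≈ 3.862 in (> 0, runoff occurs)
Runoff Q = (P−Ia)²/(P−Ia+S) = (3.862)²/(3.862+0.089) = 11841574761/3136412825 ≈ 3.776 in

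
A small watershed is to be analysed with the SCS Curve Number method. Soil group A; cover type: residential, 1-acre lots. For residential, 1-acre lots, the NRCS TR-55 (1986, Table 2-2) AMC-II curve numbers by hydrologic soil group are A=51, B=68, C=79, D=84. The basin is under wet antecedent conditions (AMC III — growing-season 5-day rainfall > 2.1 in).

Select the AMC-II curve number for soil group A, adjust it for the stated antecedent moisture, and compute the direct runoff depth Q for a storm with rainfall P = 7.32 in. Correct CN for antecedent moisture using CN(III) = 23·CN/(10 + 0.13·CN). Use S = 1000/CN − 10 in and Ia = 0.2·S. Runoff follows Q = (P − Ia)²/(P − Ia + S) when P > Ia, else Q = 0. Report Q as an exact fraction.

Q = 36160445281/9168725175 in ≈ 3.944 in

NRCS table: residential, 1-acre lots, soil group A → CN(II) = 51
Adjust CN=51 to AMC III: 23·51/(10 + 0.13·51) → 1173 ÷ (1663/100) = 117300/1663 ≈ 70.535
Retention S: 1000/CN − 10 with CN=70.535 → S = 4900/1173 ≈ 4.177 in
Ia = 0.2·(4900/1173) = 980/1173 in ≈ 0.835 in
Excess rainfall: 7.320 − 0.835 = 6.485 in; P > Ia so Q > 0
Runoff Q = (P−Ia)²/(P−Ia+S) = (6.485)²/(6.485+4.177) = 36160445281/9168725175 ≈ 3.944 in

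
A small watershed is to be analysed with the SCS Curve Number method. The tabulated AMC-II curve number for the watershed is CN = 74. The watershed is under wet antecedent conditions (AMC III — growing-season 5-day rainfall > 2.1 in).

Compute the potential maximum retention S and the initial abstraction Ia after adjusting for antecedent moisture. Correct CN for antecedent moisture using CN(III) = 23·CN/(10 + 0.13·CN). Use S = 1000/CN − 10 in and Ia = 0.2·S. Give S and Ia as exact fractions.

S = 1300/851 in ≈ 1.528 in; Ia = 260/851 in ≈ 0.306 in

Wet (AMC III): CN(III) = 23·74/(10 + 0.13·74) = 1702/(981/50) = 85100/981 ≈ 86.748
Max retention: S = 1000/(85100/981) − 10 = 1300/851 in (≈ 1.528 in)
Ia = 0.2S: 0.2·1.528 = 0.306 in (exactly 260/851)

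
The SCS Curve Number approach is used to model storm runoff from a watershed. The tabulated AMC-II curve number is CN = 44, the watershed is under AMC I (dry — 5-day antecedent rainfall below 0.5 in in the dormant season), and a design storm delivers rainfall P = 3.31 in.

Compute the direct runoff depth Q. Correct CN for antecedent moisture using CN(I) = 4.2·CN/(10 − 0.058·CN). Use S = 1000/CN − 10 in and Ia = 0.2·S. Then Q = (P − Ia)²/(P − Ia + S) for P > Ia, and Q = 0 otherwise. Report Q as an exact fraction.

Dry (AMC I): CN(I) = 4.2·44/(10 − 0.058·44) = (924/5)/(931/125) = 3300/133 ≈ 24.812
Retention S: 1000/CN − 10 with CN=24.812 → S = 1000/33 ≈ 30.303 in
Initial abstraction Ia = S/5 = (1000/33)/5 = 200/33 ≈ 6.061 in
P = 3.310 ≤ Ia = 6.061 in: entire storm abstracted, Q = 0.

Q = 0 in ≈ 0.000 in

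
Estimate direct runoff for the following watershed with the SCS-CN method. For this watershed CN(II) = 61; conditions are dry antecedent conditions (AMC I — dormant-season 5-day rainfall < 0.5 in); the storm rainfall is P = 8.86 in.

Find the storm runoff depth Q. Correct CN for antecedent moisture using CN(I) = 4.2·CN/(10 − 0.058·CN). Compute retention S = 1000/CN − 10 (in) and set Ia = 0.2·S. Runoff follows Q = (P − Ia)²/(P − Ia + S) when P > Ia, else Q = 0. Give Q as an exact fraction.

Dry (AMC I): CN(I) = 4.2·61/(10 − 0.058·61) = (1281/5)/(3231/500) = 42700/1077 ≈ 39.647
Retention S: 1000/CN − 10 with CN=39.647 → S = 6500/427 ≈ 15.222 in
Ia = 0.2S: 0.2·15.222 = 3.044 in (exactly 1300/427)
Since P=8.860 > Ia=3.044: effective rainfall P−Ia = 124161/21350 in
Q = (124161/21350)²/((124161/21350) + 6500/427) = (15415953921/455822500)/(449161/21350) = 15415953921/9589587350 in ≈ 1.608 in

Q = 15415953921/9589587350 in ≈ 1.608 in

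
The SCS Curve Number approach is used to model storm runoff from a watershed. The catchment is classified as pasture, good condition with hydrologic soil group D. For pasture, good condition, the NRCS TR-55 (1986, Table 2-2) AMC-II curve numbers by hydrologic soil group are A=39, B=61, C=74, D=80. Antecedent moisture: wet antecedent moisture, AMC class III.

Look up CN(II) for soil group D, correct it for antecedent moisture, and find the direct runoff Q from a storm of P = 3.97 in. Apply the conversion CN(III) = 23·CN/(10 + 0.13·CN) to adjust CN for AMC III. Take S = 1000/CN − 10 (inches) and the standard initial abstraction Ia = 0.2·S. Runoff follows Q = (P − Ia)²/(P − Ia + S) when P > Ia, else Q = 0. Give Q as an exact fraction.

NRCS table: pasture, good condition, soil group D → CN(II) = 80
Adjust CN=80 to AMC III: 23·80/(10 + 0.13·80) → 1840 ÷ (102/5) = 4600/51 ≈ 90.196
Retention S: 1000/CN − 10 with CN=90.196 → S = 25/23 ≈ 1.087 in
Initial abstraction Ia = S/5 = (25/23)/5 = 5/23 ≈ 0.217 in
Excess rainfall: 3.970 − 0.217 = 3.753 in; P > Ia so Q > 0
Q: (8631/2300)² ÷ (11131/2300) = 74494161/25601300 in (≈ 2.910 in)

Q = 74494161/25601300 in ≈ 2.910 in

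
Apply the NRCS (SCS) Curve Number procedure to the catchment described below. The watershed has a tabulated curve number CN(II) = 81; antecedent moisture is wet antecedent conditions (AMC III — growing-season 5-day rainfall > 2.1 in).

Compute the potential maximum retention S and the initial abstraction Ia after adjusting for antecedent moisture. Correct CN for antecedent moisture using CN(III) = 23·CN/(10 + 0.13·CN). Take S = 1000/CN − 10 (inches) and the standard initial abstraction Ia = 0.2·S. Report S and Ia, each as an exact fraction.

S = 1900/1863 in ≈ 1.020 in; Ia = 380/1863 in ≈ 0.204 in

Wet (AMC III): CN(III) = 23·81/(10 + 0.13·81) = 1863/(2053/100) = 186300/2053 ≈ 90.745
Max retention: S = 1000/(186300/2053) − 10 = 1900/1863 in (≈ 1.020 in)
Initial abstraction Ia = S/5 = (1900/1863)/5 = 380/1863 ≈ 0.204 in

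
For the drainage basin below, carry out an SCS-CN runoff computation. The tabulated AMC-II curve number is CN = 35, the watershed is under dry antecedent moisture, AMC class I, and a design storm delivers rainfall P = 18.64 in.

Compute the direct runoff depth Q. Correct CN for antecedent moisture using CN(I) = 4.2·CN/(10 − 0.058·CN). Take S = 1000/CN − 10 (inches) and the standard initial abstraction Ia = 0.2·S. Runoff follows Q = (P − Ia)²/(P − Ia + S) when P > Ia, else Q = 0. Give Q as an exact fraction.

Adjust CN=35 to AMC I: 4.2·35/(10 − 0.058·35) → 147 ÷ (797/100) = 14700/797 ≈ 18.444
Retention S: 1000/CN − 10 with CN=18.444 → S = 6500/147 ≈ 44.218 in
Initial abstraction Ia = S/5 = (6500/147)/5 = 1300/147 ≈ 8.844 in
Since P=18.640 > Ia=8.844: effective rainfall P−Ia = 36002/3675 in
Runoff Q = (P−Ia)²/(P−Ia+S) = (9.796)²/(9.796+44.218) = 648072002/364747425 ≈ 1.777 in

Q = 648072002/364747425 in ≈ 1.777 in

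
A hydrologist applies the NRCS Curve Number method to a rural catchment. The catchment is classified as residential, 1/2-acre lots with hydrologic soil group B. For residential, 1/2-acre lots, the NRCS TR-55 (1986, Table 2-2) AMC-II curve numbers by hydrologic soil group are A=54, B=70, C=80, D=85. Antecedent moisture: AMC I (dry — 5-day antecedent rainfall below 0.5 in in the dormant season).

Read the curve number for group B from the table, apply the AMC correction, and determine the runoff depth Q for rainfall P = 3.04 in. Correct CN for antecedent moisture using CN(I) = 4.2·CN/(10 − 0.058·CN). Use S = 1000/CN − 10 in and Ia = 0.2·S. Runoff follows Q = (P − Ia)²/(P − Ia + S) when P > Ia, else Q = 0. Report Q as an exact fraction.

Q = 374544/4202975 in ≈ 0.089 in

NRCS table: residential, 1/2-acre lots, soil group B → CN(II) = 70
CN(I) from CN(II)=70: (4.2·70)/(10 − 0.058·70) = 4900/99 ≈ 49.495
Max retention: S = 1000/(4900/99) − 10 = 500/49 in (≈ 10.204 in)
Initial abstraction Ia = S/5 = (500/49)/5 = 100/49 ≈ 2.041 in
Since P=3.040 > Ia=2.041: effective rainfall P−Ia = 1224/1225 in
Q = (1224/1225)²/((1224/1225) + 500/49) = (1498176/1500625)/(13724/1225) = 374544/4202975 in ≈ 0.089 in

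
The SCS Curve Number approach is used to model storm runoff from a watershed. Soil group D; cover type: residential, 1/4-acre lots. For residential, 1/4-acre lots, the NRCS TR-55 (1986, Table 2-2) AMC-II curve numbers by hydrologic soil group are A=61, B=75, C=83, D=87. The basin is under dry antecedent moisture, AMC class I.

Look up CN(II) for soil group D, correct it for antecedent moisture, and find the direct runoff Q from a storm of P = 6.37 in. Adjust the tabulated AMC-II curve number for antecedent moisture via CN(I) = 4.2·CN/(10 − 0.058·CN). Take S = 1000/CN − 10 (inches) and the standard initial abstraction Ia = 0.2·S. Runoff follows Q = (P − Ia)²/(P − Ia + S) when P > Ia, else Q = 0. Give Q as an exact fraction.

Q = 82210797877/23663852100 in ≈ 3.474 in

NRCS table: residential, 1/4-acre lots, soil group D → CN(II) = 87
CN(I) from CN(II)=87: (4.2·87)/(10 − 0.058·87) = 182700/2477 ≈ 73.759
Retention S: 1000/CN − 10 with CN=73.759 → S = 6500/1827 ≈ 3.558 in
Ia = 0.2·(6500/1827) = 1300/1827 in ≈ 0.712 in
Since P=6.370 > Ia=0.712: effective rainfall P−Ia = 1033799/182700 in
Runoff Q = (P−Ia)²/(P−Ia+S) = (5.658)²/(5.658+3.558) = 82210797877/23663852100 ≈ 3.474 in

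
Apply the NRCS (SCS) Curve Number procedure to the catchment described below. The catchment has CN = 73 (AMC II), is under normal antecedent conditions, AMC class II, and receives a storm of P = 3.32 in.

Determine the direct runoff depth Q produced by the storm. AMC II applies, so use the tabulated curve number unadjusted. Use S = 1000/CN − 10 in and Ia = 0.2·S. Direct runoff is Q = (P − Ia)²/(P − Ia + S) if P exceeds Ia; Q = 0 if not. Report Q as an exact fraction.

AMC II — tabulated CN = 73 applies directly.
S = 1000/73 − 10 = 270/73 in ≈ 3.699 in
Ia = 0.2·(270/73) = 54/73 in ≈ 0.740 in
P − Ia = 3.320 − 0.740 = 4709/1825 ≈ 2.580 in (> 0, runoff occurs)
Q = (4709/1825)²/((4709/1825) + 270/73) = (22174681/3330625)/(11459/1825) = 22174681/20912675 in ≈ 1.060 in

Q = 22174681/20912675 in ≈ 1.060 in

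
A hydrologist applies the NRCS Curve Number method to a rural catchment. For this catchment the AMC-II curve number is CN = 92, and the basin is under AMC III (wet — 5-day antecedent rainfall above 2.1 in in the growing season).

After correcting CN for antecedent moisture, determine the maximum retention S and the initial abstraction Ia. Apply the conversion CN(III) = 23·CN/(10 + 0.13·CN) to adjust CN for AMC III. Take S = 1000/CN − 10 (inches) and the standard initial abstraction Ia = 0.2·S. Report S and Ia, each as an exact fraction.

Adjust CN=92 to AMC III: 23·92/(10 + 0.13·92) → 2116 ÷ (549/25) = 52900/549 ≈ 96.357
Retention S: 1000/CN − 10 with CN=96.357 → S = 200/529 ≈ 0.378 in
Ia = 0.2·(200/529) = 40/529 in ≈ 0.076 in

S = 200/529 in ≈ 0.378 in; Ia = 40/529 in ≈ 0.076 in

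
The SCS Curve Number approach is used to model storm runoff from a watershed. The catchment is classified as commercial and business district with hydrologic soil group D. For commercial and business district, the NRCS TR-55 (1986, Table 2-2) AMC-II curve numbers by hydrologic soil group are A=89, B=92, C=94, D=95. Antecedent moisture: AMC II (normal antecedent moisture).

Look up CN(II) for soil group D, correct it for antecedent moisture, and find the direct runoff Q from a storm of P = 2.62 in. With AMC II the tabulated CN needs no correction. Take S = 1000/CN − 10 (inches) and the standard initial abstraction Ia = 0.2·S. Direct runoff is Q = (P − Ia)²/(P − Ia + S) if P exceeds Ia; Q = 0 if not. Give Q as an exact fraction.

Q = 5707321/2744550 in ≈ 2.080 in

NRCS table: commercial and business district, soil group D → CN(II) = 95
Average conditions: CN = 95 (no AMC adjustment).
Retention S: 1000/CN − 10 with CN=95.000 → S = 10/19 ≈ 0.526 in
Initial abstraction Ia = S/5 = (10/19)/5 = 2/19 ≈ 0.105 in
Since P=2.620 > Ia=0.105: effective rainfall P−Ia = 2389/950 in
Q = (2389/950)²/((2389/950) + 10/19) = (5707321/902500)/(2889/950) = 5707321/2744550 in ≈ 2.080 in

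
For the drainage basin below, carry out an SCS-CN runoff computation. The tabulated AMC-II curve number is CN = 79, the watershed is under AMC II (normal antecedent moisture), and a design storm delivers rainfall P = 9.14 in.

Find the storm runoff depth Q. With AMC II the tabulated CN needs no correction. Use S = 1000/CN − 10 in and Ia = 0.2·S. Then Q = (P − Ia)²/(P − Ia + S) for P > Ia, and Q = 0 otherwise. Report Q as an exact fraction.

Q = 1156204009/175786850 in ≈ 6.577 in

Average conditions: CN = 79 (no AMC adjustment).
Retention S: 1000/CN − 10 with CN=79.000 → S = 210/79 ≈ 2.658 in
Initial abstraction Ia = S/5 = (210/79)/5 = 42/79 ≈ 0.532 in
Since P=9.140 > Ia=0.532: effective rainfall P−Ia = 34003/3950 in
Runoff Q = (P−Ia)²/(P−Ia+S) = (8.608)²/(8.608+2.658) = 1156204009/175786850 ≈ 6.577 in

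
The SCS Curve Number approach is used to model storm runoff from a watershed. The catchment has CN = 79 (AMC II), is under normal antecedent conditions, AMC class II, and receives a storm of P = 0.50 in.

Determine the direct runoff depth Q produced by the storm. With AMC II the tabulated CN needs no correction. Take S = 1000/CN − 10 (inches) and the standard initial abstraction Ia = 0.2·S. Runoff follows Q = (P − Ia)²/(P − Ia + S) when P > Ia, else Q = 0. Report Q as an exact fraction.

Average conditions: CN = 79 (no AMC adjustment).
Max retention: S = 1000/79 − 10 = 210/79 in (≈ 2.658 in)
Initial abstraction Ia = S/5 = (210/79)/5 = 42/79 ≈ 0.532 in
P = 0.500 ≤ Ia = 0.532 in: entire storm abstracted, Q = 0.

Q = 0 in ≈ 0.000 in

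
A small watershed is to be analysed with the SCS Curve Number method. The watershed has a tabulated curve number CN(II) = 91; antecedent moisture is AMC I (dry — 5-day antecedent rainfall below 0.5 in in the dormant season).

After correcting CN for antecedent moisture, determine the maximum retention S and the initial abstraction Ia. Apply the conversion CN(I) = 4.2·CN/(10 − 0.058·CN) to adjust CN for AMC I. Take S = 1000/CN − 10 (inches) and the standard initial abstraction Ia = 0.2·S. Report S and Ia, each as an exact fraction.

Dry (AMC I): CN(I) = 4.2·91/(10 − 0.058·91) = (1911/5)/(2361/500) = 63700/787 ≈ 80.940
Max retention: S = 1000/(63700/787) − 10 = 1500/637 in (≈ 2.355 in)
Ia = 0.2S: 0.2·2.355 = 0.471 in (exactly 300/637)

S = 1500/637 in ≈ 2.355 in; Ia = 300/637 in ≈ 0.471 in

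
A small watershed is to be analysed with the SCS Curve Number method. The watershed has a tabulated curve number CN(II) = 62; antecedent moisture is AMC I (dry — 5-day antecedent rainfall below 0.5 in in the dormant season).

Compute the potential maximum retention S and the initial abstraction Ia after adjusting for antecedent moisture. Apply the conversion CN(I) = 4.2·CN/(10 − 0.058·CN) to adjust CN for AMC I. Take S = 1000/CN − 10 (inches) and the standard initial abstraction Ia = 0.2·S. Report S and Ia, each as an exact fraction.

S = 9500/651 in ≈ 14.593 in; Ia = 1900/651 in ≈ 2.919 in

Dry (AMC I): CN(I) = 4.2·62/(10 − 0.058·62) = (1302/5)/(1601/250) = 65100/1601 ≈ 40.662
Retention S: 1000/CN − 10 with CN=40.662 → S = 9500/651 ≈ 14.593 in
Ia = 0.2S: 0.2·14.593 = 2.919 in (exactly 1900/651)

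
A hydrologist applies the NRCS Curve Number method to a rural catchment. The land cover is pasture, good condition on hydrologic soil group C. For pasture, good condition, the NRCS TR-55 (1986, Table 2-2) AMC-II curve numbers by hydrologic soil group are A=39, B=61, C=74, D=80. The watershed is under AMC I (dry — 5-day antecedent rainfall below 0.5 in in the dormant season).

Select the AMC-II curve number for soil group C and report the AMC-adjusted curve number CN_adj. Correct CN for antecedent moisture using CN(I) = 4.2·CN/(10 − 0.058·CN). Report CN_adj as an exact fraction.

CN_adj = 77700/1427 ≈ 54.450

NRCS table: pasture, good condition, soil group C → CN(II) = 74
Adjust CN=74 to AMC I: 4.2·74/(10 − 0.058·74) → (1554/5) ÷ (1427/250) = 77700/1427 ≈ 54.450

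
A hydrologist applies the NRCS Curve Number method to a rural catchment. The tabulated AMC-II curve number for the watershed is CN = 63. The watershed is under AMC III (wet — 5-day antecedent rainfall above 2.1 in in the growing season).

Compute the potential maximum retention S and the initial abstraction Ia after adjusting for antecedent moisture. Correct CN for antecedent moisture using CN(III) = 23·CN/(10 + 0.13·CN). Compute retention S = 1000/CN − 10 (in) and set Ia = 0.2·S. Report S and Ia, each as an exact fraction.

Wet (AMC III): CN(III) = 23·63/(10 + 0.13·63) = 1449/(1819/100) = 144900/1819 ≈ 79.659
Retention S: 1000/CN − 10 with CN=79.659 → S = 3700/1449 ≈ 2.553 in
Ia = 0.2S: 0.2·2.553 = 0.511 in (exactly 740/1449)

S = 3700/1449 in ≈ 2.553 in; Ia = 740/1449 in ≈ 0.511 in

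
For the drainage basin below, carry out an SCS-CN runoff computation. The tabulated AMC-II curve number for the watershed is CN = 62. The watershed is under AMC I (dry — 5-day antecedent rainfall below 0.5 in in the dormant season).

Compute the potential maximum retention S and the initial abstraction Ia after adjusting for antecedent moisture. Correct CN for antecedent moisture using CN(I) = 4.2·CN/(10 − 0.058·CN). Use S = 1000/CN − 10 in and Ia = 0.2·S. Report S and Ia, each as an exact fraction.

S = 9500/651 in ≈ 14.593 in; Ia = 1900/651 in ≈ 2.919 in

Dry (AMC I): CN(I) = 4.2·62/(10 − 0.058·62) = (1302/5)/(1601/250) = 65100/1601 ≈ 40.662
Max retention: S = 1000/(65100/1601) − 10 = 9500/651 in (≈ 14.593 in)
Ia = 0.2·(9500/651) = 1900/651 in ≈ 2.919 in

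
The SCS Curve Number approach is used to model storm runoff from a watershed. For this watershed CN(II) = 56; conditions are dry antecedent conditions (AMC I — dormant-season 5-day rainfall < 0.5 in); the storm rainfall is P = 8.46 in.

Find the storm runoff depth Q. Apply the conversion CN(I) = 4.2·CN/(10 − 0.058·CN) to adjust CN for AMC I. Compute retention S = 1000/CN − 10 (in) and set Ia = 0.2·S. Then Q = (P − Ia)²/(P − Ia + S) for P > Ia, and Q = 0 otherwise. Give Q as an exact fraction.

Q = 1202771761/1265530350 in ≈ 0.950 in

Adjust CN=56 to AMC I: 4.2·56/(10 − 0.058·56) → (1176/5) ÷ (844/125) = 7350/211 ≈ 34.834
Retention S: 1000/CN − 10 with CN=34.834 → S = 2750/147 ≈ 18.707 in
Ia = 0.2S: 0.2·18.707 = 3.741 in (exactly 550/147)
Since P=8.460 > Ia=3.741: effective rainfall P−Ia = 34681/7350 in
Runoff Q = (P−Ia)²/(P−Ia+S) = (4.719)²/(4.719+18.707) = 1202771761/1265530350 ≈ 0.950 in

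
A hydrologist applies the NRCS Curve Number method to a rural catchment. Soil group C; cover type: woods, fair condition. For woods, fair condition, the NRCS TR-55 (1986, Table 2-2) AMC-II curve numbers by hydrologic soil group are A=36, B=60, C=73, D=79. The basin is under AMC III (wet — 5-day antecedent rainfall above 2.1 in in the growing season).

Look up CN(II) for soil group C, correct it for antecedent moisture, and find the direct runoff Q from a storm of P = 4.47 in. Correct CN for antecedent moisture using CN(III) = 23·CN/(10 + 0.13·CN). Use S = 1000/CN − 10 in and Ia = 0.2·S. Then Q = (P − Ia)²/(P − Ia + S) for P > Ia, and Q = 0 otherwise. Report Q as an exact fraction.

NRCS table: woods, fair condition, soil group C → CN(II) = 73
CN(III) from CN(II)=73: (23·73)/(10 + 0.13·73) = 167900/1949 ≈ 86.147
Retention S: 1000/CN − 10 with CN=86.147 → S = 2700/1679 ≈ 1.608 in
Initial abstraction Ia = S/5 = (2700/1679)/5 = 540/1679 ≈ 0.322 in
P − Ia = 4.470 − 0.322 = 696513/167900 ≈ 4.148 in (> 0, runoff occurs)
Q: (696513/167900)² ÷ (966513/167900) = 161710119723/54092510900 in (≈ 2.990 in)

Q = 161710119723/54092510900 in ≈ 2.990 in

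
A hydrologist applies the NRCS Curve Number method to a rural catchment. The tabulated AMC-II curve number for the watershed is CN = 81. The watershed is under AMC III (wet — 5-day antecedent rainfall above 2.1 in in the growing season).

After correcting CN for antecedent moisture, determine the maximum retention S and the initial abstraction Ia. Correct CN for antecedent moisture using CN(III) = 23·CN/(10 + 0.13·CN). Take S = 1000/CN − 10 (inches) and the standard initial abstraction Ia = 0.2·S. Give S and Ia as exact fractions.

S = 1900/1863 in ≈ 1.020 in; Ia = 380/1863 in ≈ 0.204 in

Adjust CN=81 to AMC III: 23·81/(10 + 0.13·81) → 1863 ÷ (2053/100) = 186300/2053 ≈ 90.745
Max retention: S = 1000/(186300/2053) − 10 = 1900/1863 in (≈ 1.020 in)
Initial abstraction Ia = S/5 = (1900/1863)/5 = 380/1863 ≈ 0.204 in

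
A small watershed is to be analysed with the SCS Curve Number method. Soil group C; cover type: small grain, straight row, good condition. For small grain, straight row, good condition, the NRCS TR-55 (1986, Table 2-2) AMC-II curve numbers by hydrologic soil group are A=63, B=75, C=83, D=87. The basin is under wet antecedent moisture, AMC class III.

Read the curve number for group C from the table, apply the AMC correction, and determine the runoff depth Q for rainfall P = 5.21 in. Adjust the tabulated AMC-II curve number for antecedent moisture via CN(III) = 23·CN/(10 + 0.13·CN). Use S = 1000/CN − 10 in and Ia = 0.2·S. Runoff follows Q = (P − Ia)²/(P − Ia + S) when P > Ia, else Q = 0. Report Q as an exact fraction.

Q = 922731226921/215829440100 in ≈ 4.275 in

NRCS table: small grain, straight row, good condition, soil group C → CN(II) = 83
CN(III) from CN(II)=83: (23·83)/(10 + 0.13·83) = 190900/2079 ≈ 91.823
Max retention: S = 1000/(190900/2079) − 10 = 1700/1909 in (≈ 0.891 in)
Ia = 0.2·(1700/1909) = 340/1909 in ≈ 0.178 in
Since P=5.210 > Ia=0.178: effective rainfall P−Ia = 960589/190900 in
Runoff Q = (P−Ia)²/(P−Ia+S) = (5.032)²/(5.032+0.891) = 922731226921/215829440100 ≈ 4.275 in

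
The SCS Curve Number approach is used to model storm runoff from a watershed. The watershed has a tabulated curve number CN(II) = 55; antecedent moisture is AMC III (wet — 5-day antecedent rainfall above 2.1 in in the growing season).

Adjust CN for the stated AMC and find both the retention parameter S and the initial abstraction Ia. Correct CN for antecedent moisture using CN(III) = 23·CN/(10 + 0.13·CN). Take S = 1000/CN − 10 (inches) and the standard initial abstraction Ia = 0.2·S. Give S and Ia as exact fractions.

S = 900/253 in ≈ 3.557 in; Ia = 180/253 in ≈ 0.711 in

CN(III) from CN(II)=55: (23·55)/(10 + 0.13·55) = 25300/343 ≈ 73.761
Retention S: 1000/CN − 10 with CN=73.761 → S = 900/253 ≈ 3.557 in
Initial abstraction Ia = S/5 = (900/253)/5 = 180/253 ≈ 0.711 in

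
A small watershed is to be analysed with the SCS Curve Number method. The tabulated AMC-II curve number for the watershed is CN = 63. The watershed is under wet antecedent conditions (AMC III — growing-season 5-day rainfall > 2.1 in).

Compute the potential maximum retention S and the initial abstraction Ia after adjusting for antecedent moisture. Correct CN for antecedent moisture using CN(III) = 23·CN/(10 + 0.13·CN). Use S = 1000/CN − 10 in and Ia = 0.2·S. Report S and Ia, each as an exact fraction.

S = 3700/1449 in ≈ 2.553 in; Ia = 740/1449 in ≈ 0.511 in

Wet (AMC III): CN(III) = 23·63/(10 + 0.13·63) = 1449/(1819/100) = 144900/1819 ≈ 79.659
Retention S: 1000/CN − 10 with CN=79.659 → S = 3700/1449 ≈ 2.553 in
Initial abstraction Ia = S/5 = (3700/1449)/5 = 740/1449 ≈ 0.511 in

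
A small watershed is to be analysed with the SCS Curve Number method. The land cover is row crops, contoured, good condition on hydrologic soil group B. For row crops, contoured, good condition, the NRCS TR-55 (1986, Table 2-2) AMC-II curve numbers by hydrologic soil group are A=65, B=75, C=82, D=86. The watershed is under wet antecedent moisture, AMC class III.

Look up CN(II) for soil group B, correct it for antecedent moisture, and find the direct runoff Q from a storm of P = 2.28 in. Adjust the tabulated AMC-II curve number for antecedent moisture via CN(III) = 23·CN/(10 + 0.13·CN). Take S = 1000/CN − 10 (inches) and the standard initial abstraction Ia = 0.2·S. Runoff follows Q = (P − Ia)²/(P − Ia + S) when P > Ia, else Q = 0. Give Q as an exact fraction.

Q = 11785489/10234425 in ≈ 1.152 in

NRCS table: row crops, contoured, good condition, soil group B → CN(II) = 75
CN(III) from CN(II)=75: (23·75)/(10 + 0.13·75) = 6900/79 ≈ 87.342
Max retention: S = 1000/(6900/79) − 10 = 100/69 in (≈ 1.449 in)
Ia = 0.2·(100/69) = 20/69 in ≈ 0.290 in
Excess rainfall: 2.280 − 0.290 = 1.990 in; P > Ia so Q > 0
Q = (3433/1725)²/((3433/1725) + 100/69) = (11785489/2975625)/(5933/1725) = 11785489/10234425 in ≈ 1.152 in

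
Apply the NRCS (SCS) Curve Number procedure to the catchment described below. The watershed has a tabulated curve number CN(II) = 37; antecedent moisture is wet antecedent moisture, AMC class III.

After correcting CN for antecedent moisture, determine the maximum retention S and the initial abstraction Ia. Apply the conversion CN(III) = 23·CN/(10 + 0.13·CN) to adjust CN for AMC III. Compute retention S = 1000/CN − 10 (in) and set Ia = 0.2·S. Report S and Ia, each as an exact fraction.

Adjust CN=37 to AMC III: 23·37/(10 + 0.13·37) → 851 ÷ (1481/100) = 85100/1481 ≈ 57.461
Max retention: S = 1000/(85100/1481) − 10 = 6300/851 in (≈ 7.403 in)
Initial abstraction Ia = S/5 = (6300/851)/5 = 1260/851 ≈ 1.481 in

S = 6300/851 in ≈ 7.403 in; Ia = 1260/851 in ≈ 1.481 in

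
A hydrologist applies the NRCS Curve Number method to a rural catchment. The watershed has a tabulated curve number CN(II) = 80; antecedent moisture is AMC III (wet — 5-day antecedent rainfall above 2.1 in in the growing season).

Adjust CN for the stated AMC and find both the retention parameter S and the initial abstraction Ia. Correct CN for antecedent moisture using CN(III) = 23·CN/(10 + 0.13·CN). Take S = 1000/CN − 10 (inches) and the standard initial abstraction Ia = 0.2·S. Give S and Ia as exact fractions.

Wet (AMC III): CN(III) = 23·80/(10 + 0.13·80) = 1840/(102/5) = 4600/51 ≈ 90.196
Max retention: S = 1000/(4600/51) − 10 = 25/23 in (≈ 1.087 in)
Ia = 0.2·(25/23) = 5/23 in ≈ 0.217 in

S = 25/23 in ≈ 1.087 in; Ia = 5/23 in ≈ 0.217 in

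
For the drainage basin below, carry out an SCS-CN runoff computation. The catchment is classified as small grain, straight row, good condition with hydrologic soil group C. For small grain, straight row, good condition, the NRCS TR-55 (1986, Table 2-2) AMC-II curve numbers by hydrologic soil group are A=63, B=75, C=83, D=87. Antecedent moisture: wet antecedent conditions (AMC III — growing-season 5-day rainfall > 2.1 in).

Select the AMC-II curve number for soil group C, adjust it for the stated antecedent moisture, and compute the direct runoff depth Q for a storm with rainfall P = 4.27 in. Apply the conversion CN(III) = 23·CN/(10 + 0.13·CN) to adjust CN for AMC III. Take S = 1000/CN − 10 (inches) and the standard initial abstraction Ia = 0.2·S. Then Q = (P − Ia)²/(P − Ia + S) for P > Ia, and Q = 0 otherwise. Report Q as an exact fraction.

Q = 610184386449/181573198700 in ≈ 3.361 in

NRCS table: small grain, straight row, good condition, soil group C → CN(II) = 83
Wet (AMC III): CN(III) = 23·83/(10 + 0.13·83) = 1909/(2079/100) = 190900/2079 ≈ 91.823
Retention S: 1000/CN − 10 with CN=91.823 → S = 1700/1909 ≈ 0.891 in
Initial abstraction Ia = S/5 = (1700/1909)/5 = 340/1909 ≈ 0.178 in
Since P=4.270 > Ia=0.178: effective rainfall P−Ia = 781143/190900 in
Q = (781143/190900)²/((781143/190900) + 1700/1909) = (610184386449/36442810000)/(951143/190900) = 610184386449/181573198700 in ≈ 3.361 in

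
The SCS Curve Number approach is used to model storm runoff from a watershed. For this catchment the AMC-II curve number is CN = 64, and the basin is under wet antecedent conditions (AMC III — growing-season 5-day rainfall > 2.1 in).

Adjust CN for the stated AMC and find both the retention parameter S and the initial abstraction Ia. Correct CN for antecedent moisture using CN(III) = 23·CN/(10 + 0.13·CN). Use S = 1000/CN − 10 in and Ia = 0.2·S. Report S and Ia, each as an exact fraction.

Wet (AMC III): CN(III) = 23·64/(10 + 0.13·64) = 1472/(458/25) = 18400/229 ≈ 80.349
Retention S: 1000/CN − 10 with CN=80.349 → S = 225/92 ≈ 2.446 in
Ia = 0.2S: 0.2·2.446 = 0.489 in (exactly 45/92)

S = 225/92 in ≈ 2.446 in; Ia = 45/92 in ≈ 0.489 in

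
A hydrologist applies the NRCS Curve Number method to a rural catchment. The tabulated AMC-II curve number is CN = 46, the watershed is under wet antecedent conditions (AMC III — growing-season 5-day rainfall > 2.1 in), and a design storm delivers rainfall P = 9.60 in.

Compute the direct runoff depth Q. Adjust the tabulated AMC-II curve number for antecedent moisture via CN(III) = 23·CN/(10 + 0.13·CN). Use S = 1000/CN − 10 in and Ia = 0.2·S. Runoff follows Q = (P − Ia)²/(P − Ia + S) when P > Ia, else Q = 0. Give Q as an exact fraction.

Q = 10727643/1994330 in ≈ 5.379 in

CN(III) from CN(II)=46: (23·46)/(10 + 0.13·46) = 52900/799 ≈ 66.208
Retention S: 1000/CN − 10 with CN=66.208 → S = 2700/529 ≈ 5.104 in
Initial abstraction Ia = S/5 = (2700/529)/5 = 540/529 ≈ 1.021 in
P − Ia = 9.600 − 1.021 = 22692/2645 ≈ 8.579 in (> 0, runoff occurs)
Runoff Q = (P−Ia)²/(P−Ia+S) = (8.579)²/(8.579+5.104) = 10727643/1994330 ≈ 5.379 in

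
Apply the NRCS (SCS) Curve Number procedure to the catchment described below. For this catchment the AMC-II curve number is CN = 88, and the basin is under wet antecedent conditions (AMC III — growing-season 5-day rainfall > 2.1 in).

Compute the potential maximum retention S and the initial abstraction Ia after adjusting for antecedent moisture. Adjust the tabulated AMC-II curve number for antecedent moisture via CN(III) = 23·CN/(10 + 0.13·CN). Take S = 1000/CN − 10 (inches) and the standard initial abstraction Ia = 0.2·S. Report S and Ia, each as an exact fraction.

S = 150/253 in ≈ 0.593 in; Ia = 30/253 in ≈ 0.119 in

CN(III) from CN(II)=88: (23·88)/(10 + 0.13·88) = 6325/67 ≈ 94.403
Retention S: 1000/CN − 10 with CN=94.403 → S = 150/253 ≈ 0.593 in
Initial abstraction Ia = S/5 = (150/253)/5 = 30/253 ≈ 0.119 in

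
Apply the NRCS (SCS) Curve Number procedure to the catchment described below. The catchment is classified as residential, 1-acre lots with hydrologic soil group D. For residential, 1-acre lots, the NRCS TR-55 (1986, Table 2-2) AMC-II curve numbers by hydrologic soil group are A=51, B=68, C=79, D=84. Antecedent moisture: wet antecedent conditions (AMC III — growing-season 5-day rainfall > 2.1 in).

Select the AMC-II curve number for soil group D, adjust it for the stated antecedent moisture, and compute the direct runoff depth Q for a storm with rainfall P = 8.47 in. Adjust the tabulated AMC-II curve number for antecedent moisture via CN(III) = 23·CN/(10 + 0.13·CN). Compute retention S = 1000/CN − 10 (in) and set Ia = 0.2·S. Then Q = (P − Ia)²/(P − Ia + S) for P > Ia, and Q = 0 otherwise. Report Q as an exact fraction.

NRCS table: residential, 1-acre lots, soil group D → CN(II) = 84
Adjust CN=84 to AMC III: 23·84/(10 + 0.13·84) → 1932 ÷ (523/25) = 48300/523 ≈ 92.352
Retention S: 1000/CN − 10 with CN=92.352 → S = 400/483 ≈ 0.828 in
Initial abstraction Ia = S/5 = (400/483)/5 = 80/483 ≈ 0.166 in
Excess rainfall: 8.470 − 0.166 = 8.304 in; P > Ia so Q > 0
Q = (401101/48300)²/((401101/48300) + 400/483) = (160882012201/2332890000)/(441101/48300) = 160882012201/21305178300 in ≈ 7.551 in

Q = 160882012201/21305178300 in ≈ 7.551 in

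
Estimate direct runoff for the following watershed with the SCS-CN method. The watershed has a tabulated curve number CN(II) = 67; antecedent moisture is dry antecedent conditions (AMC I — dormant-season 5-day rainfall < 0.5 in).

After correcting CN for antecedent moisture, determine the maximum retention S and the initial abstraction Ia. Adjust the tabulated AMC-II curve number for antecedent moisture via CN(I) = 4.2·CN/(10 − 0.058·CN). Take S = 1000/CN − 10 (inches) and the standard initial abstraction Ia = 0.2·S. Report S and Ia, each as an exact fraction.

Dry (AMC I): CN(I) = 4.2·67/(10 − 0.058·67) = (1407/5)/(3057/500) = 46900/1019 ≈ 46.026
Retention S: 1000/CN − 10 with CN=46.026 → S = 5500/469 ≈ 11.727 in
Ia = 0.2S: 0.2·11.727 = 2.345 in (exactly 1100/469)

S = 5500/469 in ≈ 11.727 in; Ia = 1100/469 in ≈ 2.345 in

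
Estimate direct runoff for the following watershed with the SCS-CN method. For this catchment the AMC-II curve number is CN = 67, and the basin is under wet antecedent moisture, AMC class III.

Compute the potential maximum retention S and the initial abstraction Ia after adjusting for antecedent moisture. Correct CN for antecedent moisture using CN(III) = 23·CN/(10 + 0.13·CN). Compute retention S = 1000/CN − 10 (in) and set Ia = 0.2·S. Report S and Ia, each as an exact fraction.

S = 3300/1541 in ≈ 2.141 in; Ia = 660/1541 in ≈ 0.428 in

CN(III) from CN(II)=67: (23·67)/(10 + 0.13·67) = 154100/1871 ≈ 82.362
Retention S: 1000/CN − 10 with CN=82.362 → S = 3300/1541 ≈ 2.141 in
Initial abstraction Ia = S/5 = (3300/1541)/5 = 660/1541 ≈ 0.428 in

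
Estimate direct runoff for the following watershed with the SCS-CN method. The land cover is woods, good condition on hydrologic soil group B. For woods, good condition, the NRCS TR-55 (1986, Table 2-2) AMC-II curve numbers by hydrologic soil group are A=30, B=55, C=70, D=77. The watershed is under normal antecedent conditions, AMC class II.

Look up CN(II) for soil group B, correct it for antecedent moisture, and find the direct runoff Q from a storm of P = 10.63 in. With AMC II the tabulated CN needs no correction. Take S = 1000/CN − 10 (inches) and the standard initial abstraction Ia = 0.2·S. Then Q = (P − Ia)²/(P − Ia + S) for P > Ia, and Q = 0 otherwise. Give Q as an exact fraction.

NRCS table: woods, good condition, soil group B → CN(II) = 55
Average conditions: CN = 55 (no AMC adjustment).
S = 1000/55 − 10 = 90/11 in ≈ 8.182 in
Initial abstraction Ia = S/5 = (90/11)/5 = 18/11 ≈ 1.636 in
P − Ia = 10.630 − 1.636 = 9893/1100 ≈ 8.994 in (> 0, runoff occurs)
Q = (9893/1100)²/((9893/1100) + 90/11) = (97871449/1210000)/(18893/1100) = 97871449/20782300 in ≈ 4.709 in

Q = 97871449/20782300 in ≈ 4.709 in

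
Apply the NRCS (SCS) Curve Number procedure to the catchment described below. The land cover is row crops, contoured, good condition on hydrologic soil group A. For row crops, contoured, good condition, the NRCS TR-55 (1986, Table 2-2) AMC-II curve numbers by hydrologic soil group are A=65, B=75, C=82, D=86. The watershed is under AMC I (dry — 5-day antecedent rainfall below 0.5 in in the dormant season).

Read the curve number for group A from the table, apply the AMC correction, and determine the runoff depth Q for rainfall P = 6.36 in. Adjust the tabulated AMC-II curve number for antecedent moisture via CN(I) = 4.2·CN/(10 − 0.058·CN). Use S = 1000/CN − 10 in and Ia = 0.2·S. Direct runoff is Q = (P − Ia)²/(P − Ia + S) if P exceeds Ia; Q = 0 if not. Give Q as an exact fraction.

Q = 13697401/15795975 in ≈ 0.867 in

NRCS table: row crops, contoured, good condition, soil group A → CN(II) = 65
CN(I) from CN(II)=65: (4.2·65)/(10 − 0.058·65) = 3900/89 ≈ 43.820
S = 1000/(3900/89) − 10 = 500/39 in ≈ 12.821 in
Ia = 0.2S: 0.2·12.821 = 2.564 in (exactly 100/39)
Since P=6.360 > Ia=2.564: effective rainfall P−Ia = 3701/975 in
Runoff Q = (P−Ia)²/(P−Ia+S) = (3.796)²/(3.796+12.821) = 13697401/15795975 ≈ 0.867 in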